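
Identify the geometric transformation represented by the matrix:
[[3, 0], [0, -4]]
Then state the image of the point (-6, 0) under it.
non-uniform scaling by (3, -4); image of (-6, 0) is (-18, 0)

This is diagonal with distinct entries, so it scales the x-axis by 3 and the y-axis by -4.
The matrix [[3, 0], [0, -4]] represents: non-uniform scaling by (3, -4).
Applying it to (-6, 0): [3·-6 + 0·0, 0·-6 + -4·0] = (-18, 0).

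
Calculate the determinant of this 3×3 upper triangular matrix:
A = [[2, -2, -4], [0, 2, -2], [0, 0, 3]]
12

The determinant of a triangular matrix is the product of its diagonal entries (the off-diagonal entries above the diagonal do not affect it).
det(A) = (2) * (2) * (3) = 12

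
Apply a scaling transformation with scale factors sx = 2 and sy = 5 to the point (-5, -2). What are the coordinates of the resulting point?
(-10, -10)

Scaling matrix:
[[2, 0], [0, 5]]
Result: (-5 × 2, -2 × 5) = (-10, -10)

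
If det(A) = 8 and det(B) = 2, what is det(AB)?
16

Use the multiplicative property of determinants: det(AB) = det(A)*det(B).
det(AB) = (8)*(2) = 16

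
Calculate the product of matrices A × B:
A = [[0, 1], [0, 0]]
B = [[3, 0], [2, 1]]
[[2, 1], [0, 0]]

Matrix multiplication:
C[0][0] = 0×3 + 1×2 = 2
C[0][1] = 0×0 + 1×1 = 1
C[1][0] = 0×3 + 0×2 = 0
C[1][1] = 0×0 + 0×1 = 0
Result: [[2, 1], [0, 0]]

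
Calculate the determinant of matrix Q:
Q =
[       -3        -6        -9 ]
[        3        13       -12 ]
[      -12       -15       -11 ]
det(Q) = -1092

Expand along row 0 (cofactor expansion): det(Q) = a*(e*i - f*h) - b*(d*i - f*g) + c*(d*h - e*g), where the 3×3 is [[a, b, c], [d, e, f], [g, h, i]].
Minor M_00 = (13)*(-11) - (-12)*(-15) = -143 - 180 = -323.
Minor M_01 = (3)*(-11) - (-12)*(-12) = -33 - 144 = -177.
Minor M_02 = (3)*(-15) - (13)*(-12) = -45 + 156 = 111.
det(Q) = (-3)*(-323) - (-6)*(-177) + (-9)*(111) = 969 - 1062 - 999 = -1092.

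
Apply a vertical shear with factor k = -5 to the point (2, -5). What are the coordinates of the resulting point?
(2, -15)

Shear matrix for vertical shear with factor k = -5:
[[1, 0], [-5, 1]]
Result: (2, -5) → (2, -15)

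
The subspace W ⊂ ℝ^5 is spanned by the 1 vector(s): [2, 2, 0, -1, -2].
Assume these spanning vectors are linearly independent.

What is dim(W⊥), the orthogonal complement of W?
dim(W⊥) = 4

For any subspace W of ℝ^n, dim(W) + dim(W⊥) = n (the whole-space dimension).
Here the given 1 vectors are linearly independent, so dim(W) = 1.
Thus dim(W⊥) = n - dim(W) = 5 - 1 = 4.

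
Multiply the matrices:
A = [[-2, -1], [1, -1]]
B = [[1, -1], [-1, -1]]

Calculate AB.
[[-1, 3], [2, 0]]

Each entry (i,j) of AB = sum over k of A[i][k]*B[k][j].
(AB)[0][0] = (-2)*(1) + (-1)*(-1) = -1
(AB)[0][1] = (-2)*(-1) + (-1)*(-1) = 3
(AB)[1][0] = (1)*(1) + (-1)*(-1) = 2
(AB)[1][1] = (1)*(-1) + (-1)*(-1) = 0
AB = [[-1, 3], [2, 0]]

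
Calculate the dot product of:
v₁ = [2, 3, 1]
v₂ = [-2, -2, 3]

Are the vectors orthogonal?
-7, No

The dot product is the sum of products of corresponding components.
v₁·v₂ = (2)*(-2) + (3)*(-2) + (1)*(3) = -4 - 6 + 3 = -7.
Two vectors are orthogonal iff their dot product is 0; here the dot product is -7, so the vectors are not orthogonal.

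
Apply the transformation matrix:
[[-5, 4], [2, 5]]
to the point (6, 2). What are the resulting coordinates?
(-22, 22)

Matrix multiplication:
[[-5, 4], [2, 5]] × [6, 2]ᵀ
= [-5×6 + 4×2, 2×6 + 5×2]ᵀ
= [-22.0000, 22.0000]ᵀ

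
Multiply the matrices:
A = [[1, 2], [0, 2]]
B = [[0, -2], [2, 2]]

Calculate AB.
[[4, 2], [4, 4]]

Each entry (i,j) of AB = sum over k of A[i][k]*B[k][j].
(AB)[0][0] = (1)*(0) + (2)*(2) = 4
(AB)[0][1] = (1)*(-2) + (2)*(2) = 2
(AB)[1][0] = (0)*(0) + (2)*(2) = 4
(AB)[1][1] = (0)*(-2) + (2)*(2) = 4
AB = [[4, 2], [4, 4]]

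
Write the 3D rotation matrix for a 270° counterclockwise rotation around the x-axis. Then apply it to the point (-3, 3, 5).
R = [[1, 0, 0], [0, 0, 1], [0, -1, 0]]; R·(-3, 3, 5) = (-3, 5, -3)

Rotation matrix for 270° around x-axis:
cos(270°) = 0, sin(270°) = -1
R = [[1, 0, 0], [0, 0, 1], [0, -1, 0]]
Apply to (-3, 3, 5): R·[-3, 3, 5]ᵀ = (-3, 5, -3)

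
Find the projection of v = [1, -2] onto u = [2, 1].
[0, 0]

The projection of v onto u is proj_u(v) = ((v·u) / (u·u)) · u.
v·u = (1)*(2) + (-2)*(1) = 0.
u·u = (2)*(2) + (1)*(1) = 5.
coefficient = 0 / 5 = 0.
proj_u(v) = 0 · [2, 1] = [0, 0].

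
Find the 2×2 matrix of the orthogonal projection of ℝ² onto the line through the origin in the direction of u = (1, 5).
[[1/26, 5/26], [5/26, 25/26]]

The orthogonal projection onto the line spanned by a nonzero vector u = (a, b) has matrix P = (u uᵀ) / (uᵀ u) = (1/(a² + b²)) · [[a², ab], [ab, b²]].
Here u = (1, 5), so a² + b² = 1 + 25 = 26.
P = (1/26) · [[1, 5], [5, 25]] = [[1/26, 5/26], [5/26, 25/26]].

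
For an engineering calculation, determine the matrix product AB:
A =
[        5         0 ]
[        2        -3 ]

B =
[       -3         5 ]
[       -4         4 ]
AB =
[      -15        25 ]
[        6        -2 ]

Matrix multiplication: (AB)[i][j] = sum over k of A[i][k] * B[k][j].
  (AB)[0][0] = (5)*(-3) + (0)*(-4) = -15
  (AB)[0][1] = (5)*(5) + (0)*(4) = 25
  (AB)[1][0] = (2)*(-3) + (-3)*(-4) = 6
  (AB)[1][1] = (2)*(5) + (-3)*(4) = -2
AB =
[      -15        25 ]
[        6        -2 ]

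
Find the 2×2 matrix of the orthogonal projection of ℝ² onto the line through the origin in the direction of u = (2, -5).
[[4/29, -10/29], [-10/29, 25/29]]

The orthogonal projection onto the line spanned by a nonzero vector u = (a, b) has matrix P = (u uᵀ) / (uᵀ u) = (1/(a² + b²)) · [[a², ab], [ab, b²]].
Here u = (2, -5), so a² + b² = 4 + 25 = 29.
P = (1/29) · [[4, -10], [-10, 25]] = [[4/29, -10/29], [-10/29, 25/29]].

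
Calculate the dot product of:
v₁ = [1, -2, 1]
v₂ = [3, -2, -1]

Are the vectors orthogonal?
6, No

The dot product is the sum of products of corresponding components.
v₁·v₂ = (1)*(3) + (-2)*(-2) + (1)*(-1) = 3 + 4 - 1 = 6.
Two vectors are orthogonal iff their dot product is 0; here the dot product is 6, so the vectors are not orthogonal.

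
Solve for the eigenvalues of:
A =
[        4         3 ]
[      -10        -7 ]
λ = -2, -1

Solve det(A - λI) = 0. For a 2×2 matrix the characteristic equation is λ² - (trace)λ + det = 0.
trace(A) = a + d = 4 - 7 = -3.
det(A) = a*d - b*c = (4)*(-7) - (3)*(-10) = -28 + 30 = 2.
Characteristic equation: λ² - (-3)λ + (2) = 0.
Discriminant = (-3)² - 4*(2) = 9 - 8 = 1.
λ = (-3 ± √1) / 2 = (-3 ± 1) / 2 = -2, -1.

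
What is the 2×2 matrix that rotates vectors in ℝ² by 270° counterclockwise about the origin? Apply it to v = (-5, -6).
R = [[0, 1], [-1, 0]]; R·v = (-6, 5)

A counterclockwise rotation by angle θ in ℝ² has matrix R(θ) = [[cos θ, -sin θ], [sin θ, cos θ]].
For θ = 270°: cos θ = 0, sin θ = -1.
R(270°) = [[0, 1], [-1, 0]].
R·v = [0·-5 + (1)·-6, -1·-5 + 0·-6] = (-6, 5).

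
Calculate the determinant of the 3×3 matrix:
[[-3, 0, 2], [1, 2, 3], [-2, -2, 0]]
-14

Expansion along first row:
det = -3·det([[2,3],[-2,0]]) - 0·det([[1,3],[-2,0]]) + 2·det([[1,2],[-2,-2]])
    = -3·(2·0 - 3·-2) - 0·(1·0 - 3·-2) + 2·(1·-2 - 2·-2)
    = -3·6 - 0·6 + 2·2
    = -18 + 0 + 4 = -14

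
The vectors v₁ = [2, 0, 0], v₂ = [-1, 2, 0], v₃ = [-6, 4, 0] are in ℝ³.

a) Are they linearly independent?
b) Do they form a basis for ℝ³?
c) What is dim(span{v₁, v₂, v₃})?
Not independent, not a basis, dim(span) = 2

Check whether v₃ can be written as a linear combination of v₁ and v₂.
v₃ = (-2)·v₁ + (2)·v₂ = [-6, 4, 0], so the three vectors are linearly dependent.
Thus they do not form a basis for ℝ³, and dim(span{v₁, v₂, v₃}) = 2 (spanned by v₁ and v₂).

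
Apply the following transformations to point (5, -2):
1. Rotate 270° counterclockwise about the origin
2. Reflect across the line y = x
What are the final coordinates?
(-5, -2)

Step 1: Rotate 270° → (-2, -5)
Step 2: Reflect across the line y = x → (-5, -2)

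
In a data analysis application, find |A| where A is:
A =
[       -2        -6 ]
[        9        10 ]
det(A) = 34

For a 2×2 matrix [[a, b], [c, d]], det = a*d - b*c.
det(A) = (-2)*(10) - (-6)*(9) = -20 + 54 = 34.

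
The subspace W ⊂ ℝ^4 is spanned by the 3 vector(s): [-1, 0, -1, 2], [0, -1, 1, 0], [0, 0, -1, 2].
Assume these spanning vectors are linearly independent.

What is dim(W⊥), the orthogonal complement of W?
dim(W⊥) = 1

For any subspace W of ℝ^n, dim(W) + dim(W⊥) = n (the whole-space dimension).
Here the given 3 vectors are linearly independent, so dim(W) = 3.
Thus dim(W⊥) = n - dim(W) = 4 - 3 = 1.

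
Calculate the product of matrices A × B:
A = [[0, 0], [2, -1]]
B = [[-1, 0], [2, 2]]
[[0, 0], [-4, -2]]

Matrix multiplication:
C[0][0] = 0×-1 + 0×2 = 0
C[0][1] = 0×0 + 0×2 = 0
C[1][0] = 2×-1 + -1×2 = -4
C[1][1] = 2×0 + -1×2 = -2
Result: [[0, 0], [-4, -2]]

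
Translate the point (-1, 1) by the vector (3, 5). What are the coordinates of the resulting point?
(2, 6)

Translation by (3, 5):
x' = -1 + 3 = 2
y' = 1 + 5 = 6
Homogeneous matrix: [[1, 0, 3], [0, 1, 5], [0, 0, 1]]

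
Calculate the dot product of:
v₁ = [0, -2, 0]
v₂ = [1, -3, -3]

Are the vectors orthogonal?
6, No

The dot product is the sum of products of corresponding components.
v₁·v₂ = (0)*(1) + (-2)*(-3) + (0)*(-3) = 0 + 6 + 0 = 6.
Two vectors are orthogonal iff their dot product is 0; here the dot product is 6, so the vectors are not orthogonal.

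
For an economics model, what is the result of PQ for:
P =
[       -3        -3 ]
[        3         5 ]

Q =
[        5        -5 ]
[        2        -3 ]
PQ =
[      -21        24 ]
[       25       -30 ]

Matrix multiplication: (PQ)[i][j] = sum over k of P[i][k] * Q[k][j].
  (PQ)[0][0] = (-3)*(5) + (-3)*(2) = -21
  (PQ)[0][1] = (-3)*(-5) + (-3)*(-3) = 24
  (PQ)[1][0] = (3)*(5) + (5)*(2) = 25
  (PQ)[1][1] = (3)*(-5) + (5)*(-3) = -30
PQ =
[      -21        24 ]
[       25       -30 ]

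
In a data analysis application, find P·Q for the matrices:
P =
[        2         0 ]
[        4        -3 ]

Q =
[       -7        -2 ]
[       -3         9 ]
PQ =
[      -14        -4 ]
[      -19       -35 ]

Matrix multiplication: (PQ)[i][j] = sum over k of P[i][k] * Q[k][j].
  (PQ)[0][0] = (2)*(-7) + (0)*(-3) = -14
  (PQ)[0][1] = (2)*(-2) + (0)*(9) = -4
  (PQ)[1][0] = (4)*(-7) + (-3)*(-3) = -19
  (PQ)[1][1] = (4)*(-2) + (-3)*(9) = -35
PQ =
[      -14        -4 ]
[      -19       -35 ]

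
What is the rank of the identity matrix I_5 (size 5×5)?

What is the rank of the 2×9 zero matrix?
rank(I_5) = 5, rank(0) = 0

The identity I_5 has 5 columns that are the standard basis vectors e_1, …, e_5. These are linearly independent, so all 5 columns are pivots and rank(I_5) = 5.
The 2×9 zero matrix has every entry zero, so every row is the zero row and there are no pivots; rank(0) = 0.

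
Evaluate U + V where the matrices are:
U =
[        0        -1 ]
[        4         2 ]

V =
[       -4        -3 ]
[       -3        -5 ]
U + V =
[       -4        -4 ]
[        1        -3 ]

Matrix addition is elementwise: (U+V)[i][j] = U[i][j] + V[i][j].
  (U+V)[0][0] = (0) + (-4) = -4
  (U+V)[0][1] = (-1) + (-3) = -4
  (U+V)[1][0] = (4) + (-3) = 1
  (U+V)[1][1] = (2) + (-5) = -3
U + V =
[       -4        -4 ]
[        1        -3 ]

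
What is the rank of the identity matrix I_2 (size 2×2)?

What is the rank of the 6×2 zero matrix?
rank(I_2) = 2, rank(0) = 0

The identity I_2 has 2 columns that are the standard basis vectors e_1, …, e_2. These are linearly independent, so all 2 columns are pivots and rank(I_2) = 2.
The 6×2 zero matrix has every entry zero, so every row is the zero row and there are no pivots; rank(0) = 0.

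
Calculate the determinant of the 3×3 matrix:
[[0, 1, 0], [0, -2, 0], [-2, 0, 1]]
0

Expansion along first row:
det = 0·det([[-2,0],[0,1]]) - 1·det([[0,0],[-2,1]]) + 0·det([[0,-2],[-2,0]])
    = 0·(-2·1 - 0·0) - 1·(0·1 - 0·-2) + 0·(0·0 - -2·-2)
    = 0·-2 - 1·0 + 0·-4
    = 0 + 0 + 0 = 0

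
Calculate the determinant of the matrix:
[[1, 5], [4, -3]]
-23

For a 2×2 matrix [[a, b], [c, d]], det = ad - bc
det = (1)(-3) - (5)(4) = -3 - 20 = -23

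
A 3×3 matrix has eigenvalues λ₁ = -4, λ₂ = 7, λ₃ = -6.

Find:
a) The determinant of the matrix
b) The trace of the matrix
det = 168, trace = -3

Two standard eigenvalue identities:
- det(A) equals the product of the eigenvalues (counted with multiplicity).
- trace(A) equals the sum of the eigenvalues.
det(A) = (-4)*(7)*(-6) = 168.
trace(A) = -4 + 7 - 6 = -3.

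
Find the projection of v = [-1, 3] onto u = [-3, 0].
[-1, 0]

The projection of v onto u is proj_u(v) = ((v·u) / (u·u)) · u.
v·u = (-1)*(-3) + (3)*(0) = 3.
u·u = (-3)*(-3) + (0)*(0) = 9.
coefficient = 3 / 9 = 1/3.
proj_u(v) = 1/3 · [-3, 0] = [-1, 0].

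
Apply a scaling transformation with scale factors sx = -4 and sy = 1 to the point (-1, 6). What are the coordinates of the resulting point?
(4, 6)

Scaling matrix:
[[-4, 0], [0, 1]]
Result: (-1 × -4, 6 × 1) = (4, 6)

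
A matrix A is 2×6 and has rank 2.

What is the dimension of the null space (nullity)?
4

The rank-nullity theorem for an m×n matrix states:
rank(A) + nullity(A) = n (the number of columns).
Here n = 6 and rank(A) = 2, so nullity(A) = 6 - 2 = 4.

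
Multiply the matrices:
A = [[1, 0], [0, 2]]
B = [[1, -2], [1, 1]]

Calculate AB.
[[1, -2], [2, 2]]

Each entry (i,j) of AB = sum over k of A[i][k]*B[k][j].
(AB)[0][0] = (1)*(1) + (0)*(1) = 1
(AB)[0][1] = (1)*(-2) + (0)*(1) = -2
(AB)[1][0] = (0)*(1) + (2)*(1) = 2
(AB)[1][1] = (0)*(-2) + (2)*(1) = 2
AB = [[1, -2], [2, 2]]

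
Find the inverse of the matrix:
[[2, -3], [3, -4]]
[[-4, 3], [-3, 2]]

For [[a,b],[c,d]], inverse = (1/det)·[[d,-b],[-c,a]]
det = 2·-4 - -3·3 = 1
Inverse = (1/1)·[[-4, 3], [-3, 2]]
        = [[-4, 3], [-3, 2]]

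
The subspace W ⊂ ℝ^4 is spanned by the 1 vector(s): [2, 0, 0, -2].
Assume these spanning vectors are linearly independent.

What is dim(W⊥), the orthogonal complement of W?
dim(W⊥) = 3

For any subspace W of ℝ^n, dim(W) + dim(W⊥) = n (the whole-space dimension).
Here the given 1 vectors are linearly independent, so dim(W) = 1.
Thus dim(W⊥) = n - dim(W) = 4 - 1 = 3.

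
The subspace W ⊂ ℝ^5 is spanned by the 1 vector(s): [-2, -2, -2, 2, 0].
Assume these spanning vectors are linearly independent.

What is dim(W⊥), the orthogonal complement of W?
dim(W⊥) = 4

For any subspace W of ℝ^n, dim(W) + dim(W⊥) = n (the whole-space dimension).
Here the given 1 vectors are linearly independent, so dim(W) = 1.
Thus dim(W⊥) = n - dim(W) = 5 - 1 = 4.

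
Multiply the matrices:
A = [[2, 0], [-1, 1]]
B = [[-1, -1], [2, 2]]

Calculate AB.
[[-2, -2], [3, 3]]

Each entry (i,j) of AB = sum over k of A[i][k]*B[k][j].
(AB)[0][0] = (2)*(-1) + (0)*(2) = -2
(AB)[0][1] = (2)*(-1) + (0)*(2) = -2
(AB)[1][0] = (-1)*(-1) + (1)*(2) = 3
(AB)[1][1] = (-1)*(-1) + (1)*(2) = 3
AB = [[-2, -2], [3, 3]]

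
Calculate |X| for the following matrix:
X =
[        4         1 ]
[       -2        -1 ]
det(X) = -2

For a 2×2 matrix [[a, b], [c, d]], det = a*d - b*c.
det(X) = (4)*(-1) - (1)*(-2) = -4 + 2 = -2.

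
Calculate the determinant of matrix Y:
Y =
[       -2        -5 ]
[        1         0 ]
det(Y) = 5

For a 2×2 matrix [[a, b], [c, d]], det = a*d - b*c.
det(Y) = (-2)*(0) - (-5)*(1) = 0 + 5 = 5.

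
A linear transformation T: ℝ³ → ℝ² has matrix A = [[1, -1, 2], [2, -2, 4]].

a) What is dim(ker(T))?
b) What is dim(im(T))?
dim(ker) = 2, dim(im) = 1

Observe that row 2 = 2 × row 1 (so the rows are linearly dependent).
Thus rank(A) = 1 (only one linearly independent row).
dim(im(T)) = rank(A) = 1.
By the rank-nullity theorem applied to T: ℝ³ → ℝ², rank(A) + nullity(A) = 3 (the domain dimension), so dim(ker(T)) = 3 - 1 = 2.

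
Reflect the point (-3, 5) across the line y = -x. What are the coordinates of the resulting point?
(-5, 3)

Reflection across line y = -x: (-3, 5) → (-5, 3)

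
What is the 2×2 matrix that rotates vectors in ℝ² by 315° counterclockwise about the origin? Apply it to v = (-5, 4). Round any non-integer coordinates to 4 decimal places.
R = [[√2/2, √2/2], [-√2/2, √2/2]]; R·v = (-0.7071, 6.3640)

A counterclockwise rotation by angle θ in ℝ² has matrix R(θ) = [[cos θ, -sin θ], [sin θ, cos θ]].
For θ = 315°: cos θ = √2/2, sin θ = -√2/2.
R(315°) = [[√2/2, √2/2], [-√2/2, √2/2]].
R·v = [√2/2·-5 + (√2/2)·4, -√2/2·-5 + √2/2·4] = (-0.7071, 6.3640).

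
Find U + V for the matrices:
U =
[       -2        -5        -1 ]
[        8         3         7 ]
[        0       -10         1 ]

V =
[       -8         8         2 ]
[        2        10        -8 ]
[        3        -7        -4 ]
U + V =
[      -10         3         1 ]
[       10        13        -1 ]
[        3       -17        -3 ]

Matrix addition is elementwise: (U+V)[i][j] = U[i][j] + V[i][j].
  (U+V)[0][0] = (-2) + (-8) = -10
  (U+V)[0][1] = (-5) + (8) = 3
  (U+V)[0][2] = (-1) + (2) = 1
  (U+V)[1][0] = (8) + (2) = 10
  (U+V)[1][1] = (3) + (10) = 13
  (U+V)[1][2] = (7) + (-8) = -1
  (U+V)[2][0] = (0) + (3) = 3
  (U+V)[2][1] = (-10) + (-7) = -17
  (U+V)[2][2] = (1) + (-4) = -3
U + V =
[      -10         3         1 ]
[       10        13        -1 ]
[        3       -17        -3 ]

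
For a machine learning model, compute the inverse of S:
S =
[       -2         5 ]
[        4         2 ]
det(S) = -24
S⁻¹ =
[    -1/12      5/24 ]
[      1/6      1/12 ]

For a 2×2 matrix S = [[a, b], [c, d]] with det(S) ≠ 0, S⁻¹ = (1/det(S)) * [[d, -b], [-c, a]].
det(S) = (-2)*(2) - (5)*(4) = -4 - 20 = -24.
S⁻¹ = (1/-24) * [[2, -5], [-4, -2]].
Dividing each entry by -24 and reducing:
S⁻¹ =
[    -1/12      5/24 ]
[      1/6      1/12 ]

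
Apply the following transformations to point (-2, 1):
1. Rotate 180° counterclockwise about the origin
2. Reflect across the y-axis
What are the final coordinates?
(-2, -1)

Step 1: Rotate 180° → (2, -1)
Step 2: Reflect across the y-axis → (-2, -1)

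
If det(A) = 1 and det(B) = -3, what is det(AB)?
-3

Use the multiplicative property of determinants: det(AB) = det(A)*det(B).
det(AB) = (1)*(-3) = -3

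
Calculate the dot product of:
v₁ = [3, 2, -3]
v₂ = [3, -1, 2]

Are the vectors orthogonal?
1, No

The dot product is the sum of products of corresponding components.
v₁·v₂ = (3)*(3) + (2)*(-1) + (-3)*(2) = 9 - 2 - 6 = 1.
Two vectors are orthogonal iff their dot product is 0; here the dot product is 1, so the vectors are not orthogonal.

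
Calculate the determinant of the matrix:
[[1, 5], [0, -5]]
-5

For a 2×2 matrix [[a, b], [c, d]], det = ad - bc
det = (1)(-5) - (5)(0) = -5 - 0 = -5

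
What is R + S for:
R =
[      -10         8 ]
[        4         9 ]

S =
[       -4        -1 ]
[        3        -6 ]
R + S =
[      -14         7 ]
[        7         3 ]

Matrix addition is elementwise: (R+S)[i][j] = R[i][j] + S[i][j].
  (R+S)[0][0] = (-10) + (-4) = -14
  (R+S)[0][1] = (8) + (-1) = 7
  (R+S)[1][0] = (4) + (3) = 7
  (R+S)[1][1] = (9) + (-6) = 3
R + S =
[      -14         7 ]
[        7         3 ]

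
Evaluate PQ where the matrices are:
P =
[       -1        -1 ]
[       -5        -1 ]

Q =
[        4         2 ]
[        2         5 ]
PQ =
[       -6        -7 ]
[      -22       -15 ]

Matrix multiplication: (PQ)[i][j] = sum over k of P[i][k] * Q[k][j].
  (PQ)[0][0] = (-1)*(4) + (-1)*(2) = -6
  (PQ)[0][1] = (-1)*(2) + (-1)*(5) = -7
  (PQ)[1][0] = (-5)*(4) + (-1)*(2) = -22
  (PQ)[1][1] = (-5)*(2) + (-1)*(5) = -15
PQ =
[       -6        -7 ]
[      -22       -15 ]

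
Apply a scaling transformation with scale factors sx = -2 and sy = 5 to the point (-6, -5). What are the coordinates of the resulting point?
(12, -25)

Scaling matrix:
[[-2, 0], [0, 5]]
Result: (-6 × -2, -5 × 5) = (12, -25)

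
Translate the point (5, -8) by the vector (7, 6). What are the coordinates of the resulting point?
(12, -2)

Translation by (7, 6):
x' = 5 + 7 = 12
y' = -8 + 6 = -2
Homogeneous matrix: [[1, 0, 7], [0, 1, 6], [0, 0, 1]]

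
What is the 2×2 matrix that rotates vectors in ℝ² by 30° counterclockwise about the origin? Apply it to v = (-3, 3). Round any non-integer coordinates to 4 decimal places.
R = [[√3/2, -1/2], [1/2, √3/2]]; R·v = (-4.0981, 1.0981)

A counterclockwise rotation by angle θ in ℝ² has matrix R(θ) = [[cos θ, -sin θ], [sin θ, cos θ]].
For θ = 30°: cos θ = √3/2, sin θ = 1/2.
R(30°) = [[√3/2, -1/2], [1/2, √3/2]].
R·v = [√3/2·-3 + (-1/2)·3, 1/2·-3 + √3/2·3] = (-4.0981, 1.0981).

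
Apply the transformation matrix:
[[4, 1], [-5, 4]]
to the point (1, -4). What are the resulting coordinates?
(0, -21)

Matrix multiplication:
[[4, 1], [-5, 4]] × [1, -4]ᵀ
= [4×1 + 1×-4, -5×1 + 4×-4]ᵀ
= [0.0000, -21.0000]ᵀ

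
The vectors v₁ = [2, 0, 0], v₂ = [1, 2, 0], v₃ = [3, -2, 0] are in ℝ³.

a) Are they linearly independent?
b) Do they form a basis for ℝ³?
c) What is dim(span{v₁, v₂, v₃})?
Not independent, not a basis, dim(span) = 2

Check whether v₃ can be written as a linear combination of v₁ and v₂.
v₃ = (2)·v₁ + (-1)·v₂ = [3, -2, 0], so the three vectors are linearly dependent.
Thus they do not form a basis for ℝ³, and dim(span{v₁, v₂, v₃}) = 2 (spanned by v₁ and v₂).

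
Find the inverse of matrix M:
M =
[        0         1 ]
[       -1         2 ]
det(M) = 1
M⁻¹ =
[        2        -1 ]
[        1         0 ]

For a 2×2 matrix M = [[a, b], [c, d]] with det(M) ≠ 0, M⁻¹ = (1/det(M)) * [[d, -b], [-c, a]].
det(M) = (0)*(2) - (1)*(-1) = 0 + 1 = 1.
M⁻¹ = (1/1) * [[2, -1], [1, 0]].
Dividing each entry by 1 and reducing:
M⁻¹ =
[        2        -1 ]
[        1         0 ]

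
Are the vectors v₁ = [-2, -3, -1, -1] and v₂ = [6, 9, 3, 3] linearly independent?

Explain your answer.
No, linearly dependent (v₂ = -3·v₁)

Check whether there is a scalar k with v₂ = k·v₁.
Comparing components, k = -3 satisfies -3·[-2, -3, -1, -1] = [6, 9, 3, 3].
Since v₂ is a scalar multiple of v₁, the two vectors are linearly dependent.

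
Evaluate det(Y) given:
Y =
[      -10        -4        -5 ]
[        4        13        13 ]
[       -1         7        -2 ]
det(Y) = 985

Expand along row 0 (cofactor expansion): det(Y) = a*(e*i - f*h) - b*(d*i - f*g) + c*(d*h - e*g), where the 3×3 is [[a, b, c], [d, e, f], [g, h, i]].
Minor M_00 = (13)*(-2) - (13)*(7) = -26 - 91 = -117.
Minor M_01 = (4)*(-2) - (13)*(-1) = -8 + 13 = 5.
Minor M_02 = (4)*(7) - (13)*(-1) = 28 + 13 = 41.
det(Y) = (-10)*(-117) - (-4)*(5) + (-5)*(41) = 1170 + 20 - 205 = 985.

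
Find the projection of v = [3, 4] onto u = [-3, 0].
[3, 0]

The projection of v onto u is proj_u(v) = ((v·u) / (u·u)) · u.
v·u = (3)*(-3) + (4)*(0) = -9.
u·u = (-3)*(-3) + (0)*(0) = 9.
coefficient = -9 / 9 = -1.
proj_u(v) = -1 · [-3, 0] = [3, 0].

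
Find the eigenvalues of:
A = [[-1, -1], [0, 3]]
λ = -1, 3

Solve det(A - λI) = 0. For a 2×2 matrix this is λ² - (trace)λ + det = 0.
trace(A) = -1 + 3 = 2.
det(A) = (-1)*(3) - (-1)*(0) = -3 - 0 = -3.
Characteristic equation: λ² - (2)λ + (-3) = 0.
Discriminant: (2)² - 4*(-3) = 4 + 12 = 16.
Roots: λ = (2 ± √16) / 2 = -1, 3.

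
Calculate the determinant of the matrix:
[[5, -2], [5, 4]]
30

For a 2×2 matrix [[a, b], [c, d]], det = ad - bc
det = (5)(4) - (-2)(5) = 20 - -10 = 30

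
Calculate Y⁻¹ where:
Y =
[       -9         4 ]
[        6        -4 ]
det(Y) = 12
Y⁻¹ =
[     -1/3      -1/3 ]
[     -1/2      -3/4 ]

For a 2×2 matrix Y = [[a, b], [c, d]] with det(Y) ≠ 0, Y⁻¹ = (1/det(Y)) * [[d, -b], [-c, a]].
det(Y) = (-9)*(-4) - (4)*(6) = 36 - 24 = 12.
Y⁻¹ = (1/12) * [[-4, -4], [-6, -9]].
Dividing each entry by 12 and reducing:
Y⁻¹ =
[     -1/3      -1/3 ]
[     -1/2      -3/4 ]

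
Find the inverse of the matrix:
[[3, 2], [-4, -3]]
[[3, 2], [-4, -3]]

For [[a,b],[c,d]], inverse = (1/det)·[[d,-b],[-c,a]]
det = 3·-3 - 2·-4 = -1
Inverse = (1/-1)·[[-3, -2], [4, 3]]
        = [[3, 2], [-4, -3]]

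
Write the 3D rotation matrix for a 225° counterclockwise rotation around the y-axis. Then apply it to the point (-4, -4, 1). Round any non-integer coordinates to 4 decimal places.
R = [[-√2/2, 0, -√2/2], [0, 1, 0], [√2/2, 0, -√2/2]]; R·(-4, -4, 1) = (2.1213, -4.0000, -3.5355)

Rotation matrix for 225° around y-axis:
cos(225°) = -√2/2, sin(225°) = -√2/2
R = [[-√2/2, 0, -√2/2], [0, 1, 0], [√2/2, 0, -√2/2]]
Apply to (-4, -4, 1): R·[-4, -4, 1]ᵀ = (2.1213, -4.0000, -3.5355)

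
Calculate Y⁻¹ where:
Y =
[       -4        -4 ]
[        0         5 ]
det(Y) = -20
Y⁻¹ =
[     -1/4      -1/5 ]
[        0       1/5 ]

For a 2×2 matrix Y = [[a, b], [c, d]] with det(Y) ≠ 0, Y⁻¹ = (1/det(Y)) * [[d, -b], [-c, a]].
det(Y) = (-4)*(5) - (-4)*(0) = -20 - 0 = -20.
Y⁻¹ = (1/-20) * [[5, 4], [0, -4]].
Dividing each entry by -20 and reducing:
Y⁻¹ =
[     -1/4      -1/5 ]
[        0       1/5 ]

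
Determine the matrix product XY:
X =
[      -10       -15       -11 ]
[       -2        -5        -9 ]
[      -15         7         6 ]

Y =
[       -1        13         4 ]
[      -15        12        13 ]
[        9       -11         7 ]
XY =
[      136      -189      -312 ]
[       -4        13      -136 ]
[      -36      -177        73 ]

Matrix multiplication: (XY)[i][j] = sum over k of X[i][k] * Y[k][j].
  (XY)[0][0] = (-10)*(-1) + (-15)*(-15) + (-11)*(9) = 136
  (XY)[0][1] = (-10)*(13) + (-15)*(12) + (-11)*(-11) = -189
  (XY)[0][2] = (-10)*(4) + (-15)*(13) + (-11)*(7) = -312
  (XY)[1][0] = (-2)*(-1) + (-5)*(-15) + (-9)*(9) = -4
  (XY)[1][1] = (-2)*(13) + (-5)*(12) + (-9)*(-11) = 13
  (XY)[1][2] = (-2)*(4) + (-5)*(13) + (-9)*(7) = -136
  (XY)[2][0] = (-15)*(-1) + (7)*(-15) + (6)*(9) = -36
  (XY)[2][1] = (-15)*(13) + (7)*(12) + (6)*(-11) = -177
  (XY)[2][2] = (-15)*(4) + (7)*(13) + (6)*(7) = 73
XY =
[      136      -189      -312 ]
[       -4        13      -136 ]
[      -36      -177        73 ]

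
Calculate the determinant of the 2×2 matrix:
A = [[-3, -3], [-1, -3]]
6

For A = [[a, b], [c, d]], det(A) = a*d - b*c.
det(A) = (-3)*(-3) - (-3)*(-1) = 9 - 3 = 6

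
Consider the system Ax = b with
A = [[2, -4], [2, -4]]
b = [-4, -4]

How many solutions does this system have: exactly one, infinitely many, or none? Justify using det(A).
Infinitely many solutions

det(A) = (2)*(-4) - (-4)*(2) = 0, so A is singular (column 2 is -2 times column 1).
b = [-4, -4] = -2 * column 1 of A, so b lies in the column space of A.
A singular matrix whose right-hand side is in its column space gives a 1-parameter family of solutions — infinitely many.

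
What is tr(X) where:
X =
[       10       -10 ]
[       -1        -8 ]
tr(X) = 10 - 8 = 2

The trace of a square matrix is the sum of its diagonal entries.
Diagonal entries of X: X[0][0] = 10, X[1][1] = -8.
tr(X) = 10 - 8 = 2.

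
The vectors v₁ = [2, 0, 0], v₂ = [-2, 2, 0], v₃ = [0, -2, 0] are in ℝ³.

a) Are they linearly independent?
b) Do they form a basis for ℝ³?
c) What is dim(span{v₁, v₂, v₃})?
Not independent, not a basis, dim(span) = 2

Check whether v₃ can be written as a linear combination of v₁ and v₂.
v₃ = (-1)·v₁ + (-1)·v₂ = [0, -2, 0], so the three vectors are linearly dependent.
Thus they do not form a basis for ℝ³, and dim(span{v₁, v₂, v₃}) = 2 (spanned by v₁ and v₂).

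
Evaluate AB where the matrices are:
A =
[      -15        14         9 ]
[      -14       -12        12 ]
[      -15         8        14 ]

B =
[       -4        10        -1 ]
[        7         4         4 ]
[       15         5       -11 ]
AB =
[      293       -49       -28 ]
[      152      -128      -166 ]
[      326       -48      -107 ]

Matrix multiplication: (AB)[i][j] = sum over k of A[i][k] * B[k][j].
  (AB)[0][0] = (-15)*(-4) + (14)*(7) + (9)*(15) = 293
  (AB)[0][1] = (-15)*(10) + (14)*(4) + (9)*(5) = -49
  (AB)[0][2] = (-15)*(-1) + (14)*(4) + (9)*(-11) = -28
  (AB)[1][0] = (-14)*(-4) + (-12)*(7) + (12)*(15) = 152
  (AB)[1][1] = (-14)*(10) + (-12)*(4) + (12)*(5) = -128
  (AB)[1][2] = (-14)*(-1) + (-12)*(4) + (12)*(-11) = -166
  (AB)[2][0] = (-15)*(-4) + (8)*(7) + (14)*(15) = 326
  (AB)[2][1] = (-15)*(10) + (8)*(4) + (14)*(5) = -48
  (AB)[2][2] = (-15)*(-1) + (8)*(4) + (14)*(-11) = -107
AB =
[      293       -49       -28 ]
[      152      -128      -166 ]
[      326       -48      -107 ]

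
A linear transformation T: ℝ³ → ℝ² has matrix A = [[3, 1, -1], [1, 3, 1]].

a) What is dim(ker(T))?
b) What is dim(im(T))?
dim(ker) = 1, dim(im) = 2

The two rows are not scalar multiples of one another (no single k satisfies row 2 = k × row 1), so they are linearly independent.
Thus rank(A) = 2.
dim(im(T)) = rank(A) = 2.
By the rank-nullity theorem applied to T: ℝ³ → ℝ², rank(A) + nullity(A) = 3 (the domain dimension), so dim(ker(T)) = 3 - 2 = 1.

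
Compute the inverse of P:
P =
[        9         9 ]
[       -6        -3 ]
det(P) = 27
P⁻¹ =
[     -1/9      -1/3 ]
[      2/9       1/3 ]

For a 2×2 matrix P = [[a, b], [c, d]] with det(P) ≠ 0, P⁻¹ = (1/det(P)) * [[d, -b], [-c, a]].
det(P) = (9)*(-3) - (9)*(-6) = -27 + 54 = 27.
P⁻¹ = (1/27) * [[-3, -9], [6, 9]].
Dividing each entry by 27 and reducing:
P⁻¹ =
[     -1/9      -1/3 ]
[      2/9       1/3 ]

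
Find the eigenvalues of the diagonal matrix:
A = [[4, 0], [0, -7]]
λ₁ = 4, λ₂ = -7

The characteristic polynomial of A is det(A - λI) = (4 - λ)(-7 - λ) = 0.
The roots are λ = 4 and λ = -7, so the eigenvalues are the diagonal entries.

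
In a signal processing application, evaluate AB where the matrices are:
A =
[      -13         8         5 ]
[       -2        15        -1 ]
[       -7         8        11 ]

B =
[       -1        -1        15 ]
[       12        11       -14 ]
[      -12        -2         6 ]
AB =
[       49        91      -277 ]
[      194       169      -246 ]
[      -29        73      -151 ]

Matrix multiplication: (AB)[i][j] = sum over k of A[i][k] * B[k][j].
  (AB)[0][0] = (-13)*(-1) + (8)*(12) + (5)*(-12) = 49
  (AB)[0][1] = (-13)*(-1) + (8)*(11) + (5)*(-2) = 91
  (AB)[0][2] = (-13)*(15) + (8)*(-14) + (5)*(6) = -277
  (AB)[1][0] = (-2)*(-1) + (15)*(12) + (-1)*(-12) = 194
  (AB)[1][1] = (-2)*(-1) + (15)*(11) + (-1)*(-2) = 169
  (AB)[1][2] = (-2)*(15) + (15)*(-14) + (-1)*(6) = -246
  (AB)[2][0] = (-7)*(-1) + (8)*(12) + (11)*(-12) = -29
  (AB)[2][1] = (-7)*(-1) + (8)*(11) + (11)*(-2) = 73
  (AB)[2][2] = (-7)*(15) + (8)*(-14) + (11)*(6) = -151
AB =
[       49        91      -277 ]
[      194       169      -246 ]
[      -29        73      -151 ]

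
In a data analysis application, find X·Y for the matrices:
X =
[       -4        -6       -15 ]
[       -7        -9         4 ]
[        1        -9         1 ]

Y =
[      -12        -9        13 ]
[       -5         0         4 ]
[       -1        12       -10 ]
XY =
[       93      -144        74 ]
[      125       111      -167 ]
[       32         3       -33 ]

Matrix multiplication: (XY)[i][j] = sum over k of X[i][k] * Y[k][j].
  (XY)[0][0] = (-4)*(-12) + (-6)*(-5) + (-15)*(-1) = 93
  (XY)[0][1] = (-4)*(-9) + (-6)*(0) + (-15)*(12) = -144
  (XY)[0][2] = (-4)*(13) + (-6)*(4) + (-15)*(-10) = 74
  (XY)[1][0] = (-7)*(-12) + (-9)*(-5) + (4)*(-1) = 125
  (XY)[1][1] = (-7)*(-9) + (-9)*(0) + (4)*(12) = 111
  (XY)[1][2] = (-7)*(13) + (-9)*(4) + (4)*(-10) = -167
  (XY)[2][0] = (1)*(-12) + (-9)*(-5) + (1)*(-1) = 32
  (XY)[2][1] = (1)*(-9) + (-9)*(0) + (1)*(12) = 3
  (XY)[2][2] = (1)*(13) + (-9)*(4) + (1)*(-10) = -33
XY =
[       93      -144        74 ]
[      125       111      -167 ]
[       32         3       -33 ]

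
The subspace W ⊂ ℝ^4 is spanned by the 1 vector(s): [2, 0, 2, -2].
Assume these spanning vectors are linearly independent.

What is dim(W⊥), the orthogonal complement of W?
dim(W⊥) = 3

For any subspace W of ℝ^n, dim(W) + dim(W⊥) = n (the whole-space dimension).
Here the given 1 vectors are linearly independent, so dim(W) = 1.
Thus dim(W⊥) = n - dim(W) = 4 - 1 = 3.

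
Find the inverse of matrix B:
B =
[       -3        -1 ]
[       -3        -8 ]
det(B) = 21
B⁻¹ =
[    -8/21      1/21 ]
[      1/7      -1/7 ]

For a 2×2 matrix B = [[a, b], [c, d]] with det(B) ≠ 0, B⁻¹ = (1/det(B)) * [[d, -b], [-c, a]].
det(B) = (-3)*(-8) - (-1)*(-3) = 24 - 3 = 21.
B⁻¹ = (1/21) * [[-8, 1], [3, -3]].
Dividing each entry by 21 and reducing:
B⁻¹ =
[    -8/21      1/21 ]
[      1/7      -1/7 ]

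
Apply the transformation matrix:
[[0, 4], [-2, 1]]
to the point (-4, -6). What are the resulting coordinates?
(-24, 2)

Matrix multiplication:
[[0, 4], [-2, 1]] × [-4, -6]ᵀ
= [0×-4 + 4×-6, -2×-4 + 1×-6]ᵀ
= [-24.0000, 2.0000]ᵀ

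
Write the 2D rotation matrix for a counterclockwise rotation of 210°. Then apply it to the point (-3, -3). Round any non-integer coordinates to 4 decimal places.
R = [[-√3/2, 1/2], [-1/2, -√3/2]]; R·(-3, -3) = (1.0981, 4.0981)

Rotation matrix formula: R(θ) = [[cos θ, -sin θ], [sin θ, cos θ]]
For θ = 210°:
cos(210°) = -√3/2
sin(210°) = -1/2
R = [[-√3/2, 1/2], [-1/2, -√3/2]]
Apply to (-3, -3): [-√3/2·-3 + (1/2)·-3, -1/2·-3 + -√3/2·-3] = (1.0981, 4.0981)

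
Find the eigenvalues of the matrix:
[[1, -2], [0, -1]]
λ = -1 and λ = 1

Characteristic equation: det(A - λI) = 0
λ² - (trace)λ + (det) = 0
λ² - (0)λ + (-1) = 0
λ² - 0λ - 1 = 0
Solving: λ = -1, 1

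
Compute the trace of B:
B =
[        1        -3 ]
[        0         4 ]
tr(B) = 1 + 4 = 5

The trace of a square matrix is the sum of its diagonal entries.
Diagonal entries of B: B[0][0] = 1, B[1][1] = 4.
tr(B) = 1 + 4 = 5.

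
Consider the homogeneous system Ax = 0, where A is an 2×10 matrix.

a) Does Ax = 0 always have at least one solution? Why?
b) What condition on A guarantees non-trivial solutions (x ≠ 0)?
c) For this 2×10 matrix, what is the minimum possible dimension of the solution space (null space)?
a) Yes, x = 0 is always a solution. b) When A has linearly dependent columns (rank < n). c) Minimum nullity = 8.

a) x = 0 satisfies A·0 = 0, so the zero vector is always a solution.
b) Non-trivial solutions exist iff the columns of A are linearly dependent, equivalently rank(A) < n (the number of columns).
c) By rank-nullity, rank(A) + nullity(A) = n = 10. Since A has only 2 rows, rank(A) ≤ 2, so nullity(A) ≥ 10 - 2 = 8.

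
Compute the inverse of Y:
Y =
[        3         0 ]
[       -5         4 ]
det(Y) = 12
Y⁻¹ =
[      1/3         0 ]
[     5/12       1/4 ]

For a 2×2 matrix Y = [[a, b], [c, d]] with det(Y) ≠ 0, Y⁻¹ = (1/det(Y)) * [[d, -b], [-c, a]].
det(Y) = (3)*(4) - (0)*(-5) = 12 - 0 = 12.
Y⁻¹ = (1/12) * [[4, 0], [5, 3]].
Dividing each entry by 12 and reducing:
Y⁻¹ =
[      1/3         0 ]
[     5/12       1/4 ]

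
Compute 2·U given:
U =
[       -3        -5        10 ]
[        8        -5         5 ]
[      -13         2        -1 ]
2U =
[       -6       -10        20 ]
[       16       -10        10 ]
[      -26         4        -2 ]

Scalar multiplication is elementwise: (2U)[i][j] = 2 * U[i][j].
  (2U)[0][0] = 2 * (-3) = -6
  (2U)[0][1] = 2 * (-5) = -10
  (2U)[0][2] = 2 * (10) = 20
  (2U)[1][0] = 2 * (8) = 16
  (2U)[1][1] = 2 * (-5) = -10
  (2U)[1][2] = 2 * (5) = 10
  (2U)[2][0] = 2 * (-13) = -26
  (2U)[2][1] = 2 * (2) = 4
  (2U)[2][2] = 2 * (-1) = -2
2U =
[       -6       -10        20 ]
[       16       -10        10 ]
[      -26         4        -2 ]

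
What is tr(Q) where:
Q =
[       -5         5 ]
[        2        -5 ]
tr(Q) = -5 - 5 = -10

The trace of a square matrix is the sum of its diagonal entries.
Diagonal entries of Q: Q[0][0] = -5, Q[1][1] = -5.
tr(Q) = -5 - 5 = -10.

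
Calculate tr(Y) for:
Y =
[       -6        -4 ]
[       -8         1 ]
tr(Y) = -6 + 1 = -5

The trace of a square matrix is the sum of its diagonal entries.
Diagonal entries of Y: Y[0][0] = -6, Y[1][1] = 1.
tr(Y) = -6 + 1 = -5.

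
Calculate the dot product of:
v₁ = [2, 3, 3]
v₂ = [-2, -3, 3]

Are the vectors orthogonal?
-4, No

The dot product is the sum of products of corresponding components.
v₁·v₂ = (2)*(-2) + (3)*(-3) + (3)*(3) = -4 - 9 + 9 = -4.
Two vectors are orthogonal iff their dot product is 0; here the dot product is -4, so the vectors are not orthogonal.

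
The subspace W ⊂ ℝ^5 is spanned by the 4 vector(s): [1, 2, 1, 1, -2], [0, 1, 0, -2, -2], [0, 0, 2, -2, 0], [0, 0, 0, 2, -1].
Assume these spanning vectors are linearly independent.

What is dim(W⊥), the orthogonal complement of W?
dim(W⊥) = 1

For any subspace W of ℝ^n, dim(W) + dim(W⊥) = n (the whole-space dimension).
Here the given 4 vectors are linearly independent, so dim(W) = 4.
Thus dim(W⊥) = n - dim(W) = 5 - 4 = 1.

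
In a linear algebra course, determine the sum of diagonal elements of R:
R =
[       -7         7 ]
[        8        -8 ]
tr(R) = -7 - 8 = -15

The trace of a square matrix is the sum of its diagonal entries.
Diagonal entries of R: R[0][0] = -7, R[1][1] = -8.
tr(R) = -7 - 8 = -15.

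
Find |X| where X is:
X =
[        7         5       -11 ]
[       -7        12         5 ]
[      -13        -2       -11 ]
det(X) = -3434

Expand along row 0 (cofactor expansion): det(X) = a*(e*i - f*h) - b*(d*i - f*g) + c*(d*h - e*g), where the 3×3 is [[a, b, c], [d, e, f], [g, h, i]].
Minor M_00 = (12)*(-11) - (5)*(-2) = -132 + 10 = -122.
Minor M_01 = (-7)*(-11) - (5)*(-13) = 77 + 65 = 142.
Minor M_02 = (-7)*(-2) - (12)*(-13) = 14 + 156 = 170.
det(X) = (7)*(-122) - (5)*(142) + (-11)*(170) = -854 - 710 - 1870 = -3434.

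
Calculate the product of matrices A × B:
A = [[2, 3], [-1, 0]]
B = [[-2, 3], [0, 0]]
[[-4, 6], [2, -3]]

Matrix multiplication:
C[0][0] = 2×-2 + 3×0 = -4
C[0][1] = 2×3 + 3×0 = 6
C[1][0] = -1×-2 + 0×0 = 2
C[1][1] = -1×3 + 0×0 = -3
Result: [[-4, 6], [2, -3]]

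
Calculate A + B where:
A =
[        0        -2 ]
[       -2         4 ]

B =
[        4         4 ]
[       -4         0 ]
A + B =
[        4         2 ]
[       -6         4 ]

Matrix addition is elementwise: (A+B)[i][j] = A[i][j] + B[i][j].
  (A+B)[0][0] = (0) + (4) = 4
  (A+B)[0][1] = (-2) + (4) = 2
  (A+B)[1][0] = (-2) + (-4) = -6
  (A+B)[1][1] = (4) + (0) = 4
A + B =
[        4         2 ]
[       -6         4 ]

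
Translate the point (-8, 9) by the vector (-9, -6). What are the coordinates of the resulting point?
(-17, 3)

Translation by (-9, -6):
x' = -8 + -9 = -17
y' = 9 + -6 = 3
Homogeneous matrix: [[1, 0, -9], [0, 1, -6], [0, 0, 1]]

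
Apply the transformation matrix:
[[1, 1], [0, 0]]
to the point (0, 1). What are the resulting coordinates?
(1, 0)

Matrix multiplication:
[[1, 1], [0, 0]] × [0, 1]ᵀ
= [1×0 + 1×1, 0×0 + 0×1]ᵀ
= [1.0000, 0.0000]ᵀ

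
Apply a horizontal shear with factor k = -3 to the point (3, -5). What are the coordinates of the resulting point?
(18, -5)

Shear matrix for horizontal shear with factor k = -3:
[[1, -3], [0, 1]]
Result: (3, -5) → (18, -5)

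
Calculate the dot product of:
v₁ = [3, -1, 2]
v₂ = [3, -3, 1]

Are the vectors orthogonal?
14, No

The dot product is the sum of products of corresponding components.
v₁·v₂ = (3)*(3) + (-1)*(-3) + (2)*(1) = 9 + 3 + 2 = 14.
Two vectors are orthogonal iff their dot product is 0; here the dot product is 14, so the vectors are not orthogonal.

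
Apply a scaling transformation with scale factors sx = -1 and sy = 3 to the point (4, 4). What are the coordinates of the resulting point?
(-4, 12)

Scaling matrix:
[[-1, 0], [0, 3]]
Result: (4 × -1, 4 × 3) = (-4, 12)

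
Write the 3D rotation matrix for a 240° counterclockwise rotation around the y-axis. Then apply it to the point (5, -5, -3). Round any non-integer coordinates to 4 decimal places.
R = [[-1/2, 0, -√3/2], [0, 1, 0], [√3/2, 0, -1/2]]; R·(5, -5, -3) = (0.0981, -5.0000, 5.8301)

Rotation matrix for 240° around y-axis:
cos(240°) = -1/2, sin(240°) = -√3/2
R = [[-1/2, 0, -√3/2], [0, 1, 0], [√3/2, 0, -1/2]]
Apply to (5, -5, -3): R·[5, -5, -3]ᵀ = (0.0981, -5.0000, 5.8301)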